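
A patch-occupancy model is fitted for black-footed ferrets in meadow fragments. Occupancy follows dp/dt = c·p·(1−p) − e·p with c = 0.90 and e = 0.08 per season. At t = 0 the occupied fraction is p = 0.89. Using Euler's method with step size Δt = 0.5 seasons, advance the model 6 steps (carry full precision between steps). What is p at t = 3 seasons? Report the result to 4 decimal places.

0.9102

Update rule: p ← p + [c·p·(1−p) − e·p]·Δt with Δt = 0.5.
p: 0.89000 → 0.89846  (Δp = +0.00845)
p: 0.89846 → 0.90357  (Δp = +0.00512)
p: 0.90357 → 0.90664  (Δp = +0.00307)
p: 0.90664 → 0.90846  (Δp = +0.00183)
p: 0.90846 → 0.90955  (Δp = +0.00108)
p: 0.90955 → 0.91019  (Δp = +0.00064)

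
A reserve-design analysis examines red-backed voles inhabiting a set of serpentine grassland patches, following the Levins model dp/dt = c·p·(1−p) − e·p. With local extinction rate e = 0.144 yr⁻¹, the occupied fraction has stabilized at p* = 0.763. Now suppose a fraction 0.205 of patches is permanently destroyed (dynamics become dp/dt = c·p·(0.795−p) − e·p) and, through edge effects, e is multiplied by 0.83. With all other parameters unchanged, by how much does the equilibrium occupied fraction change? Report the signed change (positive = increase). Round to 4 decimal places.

-0.1647

Balance c(1−p*) = e gives c = e/(1 − 0.76300) = 0.144/0.23700 = 0.60759.
New p* = 0.795 − e/c = 0.795 − 0.11952/0.60759 = 0.59829.
Δp* = 0.59829 − 0.76300 = -0.16471.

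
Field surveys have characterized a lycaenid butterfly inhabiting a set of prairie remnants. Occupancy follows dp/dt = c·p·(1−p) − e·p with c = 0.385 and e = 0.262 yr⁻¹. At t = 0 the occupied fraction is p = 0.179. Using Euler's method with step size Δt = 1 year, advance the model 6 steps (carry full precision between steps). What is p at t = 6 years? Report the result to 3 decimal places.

Update rule: p ← p + [c·p·(1−p) − e·p]·Δt with Δt = 1.
t = 1: p = 0.17900 + (+0.00968) = 0.18868
t = 2: p = 0.18868 + (+0.00950) = 0.19818
t = 3: p = 0.19818 + (+0.00926) = 0.20744
t = 4: p = 0.20744 + (+0.00895) = 0.21639
t = 5: p = 0.21639 + (+0.00859) = 0.22497
t = 6: p = 0.22497 + (+0.00819) = 0.23316

0.233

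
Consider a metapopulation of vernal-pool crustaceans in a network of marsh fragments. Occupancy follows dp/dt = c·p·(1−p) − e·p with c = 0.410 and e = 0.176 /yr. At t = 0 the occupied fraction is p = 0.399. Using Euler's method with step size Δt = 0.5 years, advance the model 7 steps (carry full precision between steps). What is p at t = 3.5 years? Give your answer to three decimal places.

Update rule: p ← p + [c·p·(1−p) − e·p]·Δt with Δt = 0.5.
  1  |  dp/dt·Δt = +0.014047  |  p_1 = 0.413047
  2  |  dp/dt·Δt = +0.013352  |  p_2 = 0.426399
  3  |  dp/dt·Δt = +0.012616  |  p_3 = 0.439015
  4  |  dp/dt·Δt = +0.011854  |  p_4 = 0.450869
  5  |  dp/dt·Δt = +0.011079  |  p_5 = 0.461948
  6  |  dp/dt·Δt = +0.010302  |  p_6 = 0.472250
  7  |  dp/dt·Δt = +0.009534  |  p_7 = 0.481784

0.482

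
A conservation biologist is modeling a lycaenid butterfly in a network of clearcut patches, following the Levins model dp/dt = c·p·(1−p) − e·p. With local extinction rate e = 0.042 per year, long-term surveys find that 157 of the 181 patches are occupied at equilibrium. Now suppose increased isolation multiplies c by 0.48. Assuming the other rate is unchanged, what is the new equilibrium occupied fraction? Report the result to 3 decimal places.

Observed p* = 157/181 = 0.86740.
Balance c(1−p*) = e gives c = e/(1 − 0.86740) = 0.042/0.13260 = 0.31674.
New p* = 1 − e/c = 1 − 0.04200/0.15204 = 0.72376.

0.724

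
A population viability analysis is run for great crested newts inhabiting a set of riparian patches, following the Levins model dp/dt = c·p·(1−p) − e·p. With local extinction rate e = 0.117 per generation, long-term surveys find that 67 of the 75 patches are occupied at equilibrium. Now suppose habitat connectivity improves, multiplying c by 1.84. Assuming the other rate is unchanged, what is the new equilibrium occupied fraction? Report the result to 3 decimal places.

0.942

Observed p* = 67/75 = 0.89333.
Balance c(1−p*) = e gives c = e/(1 − 0.89333) = 0.117/0.10667 = 1.09684.
New p* = 1 − e/c = 1 − 0.11700/2.01819 = 0.94203.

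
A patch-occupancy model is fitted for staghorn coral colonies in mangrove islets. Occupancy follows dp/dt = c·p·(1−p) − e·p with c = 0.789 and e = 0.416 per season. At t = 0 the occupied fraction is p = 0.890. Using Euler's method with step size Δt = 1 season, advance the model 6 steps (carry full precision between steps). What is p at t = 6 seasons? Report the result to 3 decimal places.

0.481

Update rule: p ← p + [c·p·(1−p) − e·p]·Δt with Δt = 1.
  1  |  dp/dt·Δt = -0.292997  |  p_1 = 0.597003
  2  |  dp/dt·Δt = -0.058527  |  p_2 = 0.538476
  3  |  dp/dt·Δt = -0.027924  |  p_3 = 0.510552
  4  |  dp/dt·Δt = -0.015227  |  p_4 = 0.495324
  5  |  dp/dt·Δt = -0.008822  |  p_5 = 0.486502
  6  |  dp/dt·Δt = -0.005279  |  p_6 = 0.481224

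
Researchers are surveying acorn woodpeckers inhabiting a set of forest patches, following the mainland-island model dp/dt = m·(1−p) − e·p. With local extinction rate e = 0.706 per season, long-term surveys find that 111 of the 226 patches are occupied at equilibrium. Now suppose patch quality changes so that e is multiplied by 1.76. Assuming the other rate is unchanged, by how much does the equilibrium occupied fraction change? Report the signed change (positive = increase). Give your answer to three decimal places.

Observed p* = 111/226 = 0.49115.
Balance m(1−p*) = e·p* gives m = e·p*/(1−p*) = 0.706×0.49115/0.50885 = 0.68144.
New p* = m/(m+e) = 0.68144/(0.68144+1.24256) = 0.35418.
Δp* = 0.35418 − 0.49115 = -0.13697.

-0.137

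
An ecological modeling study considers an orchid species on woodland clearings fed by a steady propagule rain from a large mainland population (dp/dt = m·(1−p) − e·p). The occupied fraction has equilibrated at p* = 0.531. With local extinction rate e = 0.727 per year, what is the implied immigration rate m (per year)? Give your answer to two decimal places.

At equilibrium m(1−p*) = e·p*, so m = e·p*/(1−p*).
m = 0.727 × 0.531 / 0.4690 = 0.3860/0.4690 = 0.8231.

0.82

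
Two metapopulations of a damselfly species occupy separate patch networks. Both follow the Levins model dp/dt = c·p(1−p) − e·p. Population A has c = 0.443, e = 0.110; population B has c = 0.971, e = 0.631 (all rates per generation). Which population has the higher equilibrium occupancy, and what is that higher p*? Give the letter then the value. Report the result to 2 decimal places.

A: p*_A = 1 − 0.110/0.443 = 0.7517.
B: p*_B = 1 − 0.631/0.971 = 0.3502.
A is higher at 0.7517.

A, 0.75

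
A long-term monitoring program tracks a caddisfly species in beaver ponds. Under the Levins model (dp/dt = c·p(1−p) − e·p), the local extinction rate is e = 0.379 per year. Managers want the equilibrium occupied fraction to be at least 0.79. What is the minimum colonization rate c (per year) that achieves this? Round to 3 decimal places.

1.805

p* = 1 − e/c ≥ 0.79 requires e/c ≤ 0.2100, i.e. c ≥ e/0.2100.
c_min = 0.379/0.2100 = 1.8048.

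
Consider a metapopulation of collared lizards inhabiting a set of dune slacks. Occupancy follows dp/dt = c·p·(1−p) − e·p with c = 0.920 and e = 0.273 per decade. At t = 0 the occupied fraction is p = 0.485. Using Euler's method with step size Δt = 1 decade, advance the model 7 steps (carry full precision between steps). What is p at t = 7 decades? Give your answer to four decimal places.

0.7029

Update rule: p ← p + [c·p·(1−p) − e·p]·Δt with Δt = 1.
t = 1: p = 0.48500 + (+0.09739) = 0.58239
t = 2: p = 0.58239 + (+0.06476) = 0.64715
t = 3: p = 0.64715 + (+0.03341) = 0.68056
t = 4: p = 0.68056 + (+0.01421) = 0.69477
t = 5: p = 0.69477 + (+0.00543) = 0.70020
t = 6: p = 0.70020 + (+0.00197) = 0.70217
t = 7: p = 0.70217 + (+0.00070) = 0.70288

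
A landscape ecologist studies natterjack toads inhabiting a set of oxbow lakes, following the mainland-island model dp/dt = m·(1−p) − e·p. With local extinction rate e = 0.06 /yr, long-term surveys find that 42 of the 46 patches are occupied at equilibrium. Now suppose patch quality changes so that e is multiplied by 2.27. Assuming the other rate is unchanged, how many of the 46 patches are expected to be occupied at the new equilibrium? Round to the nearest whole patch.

38

Observed p* = 42/46 = 0.91304.
Balance m(1−p*) = e·p* gives m = e·p*/(1−p*) = 0.06×0.91304/0.08696 = 0.62997.
New p* = m/(m+e) = 0.62997/(0.62997+0.13620) = 0.82223.
Expected occupied = 46 × 0.82223 = 37.82 ≈ 38.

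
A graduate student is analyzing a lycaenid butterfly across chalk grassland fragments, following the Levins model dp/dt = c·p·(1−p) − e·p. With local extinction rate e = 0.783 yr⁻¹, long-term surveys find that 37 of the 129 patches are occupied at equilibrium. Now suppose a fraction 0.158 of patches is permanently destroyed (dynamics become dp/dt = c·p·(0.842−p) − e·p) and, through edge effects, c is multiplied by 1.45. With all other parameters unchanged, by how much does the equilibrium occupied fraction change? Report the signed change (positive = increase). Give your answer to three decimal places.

Observed p* = 37/129 = 0.28682.
Balance c(1−p*) = e gives c = e/(1 − 0.28682) = 0.783/0.71318 = 1.09790.
New p* = 0.842 − e/c = 0.842 − 0.78300/1.59196 = 0.35015.
Δp* = 0.35015 − 0.28682 = +0.06333.

0.063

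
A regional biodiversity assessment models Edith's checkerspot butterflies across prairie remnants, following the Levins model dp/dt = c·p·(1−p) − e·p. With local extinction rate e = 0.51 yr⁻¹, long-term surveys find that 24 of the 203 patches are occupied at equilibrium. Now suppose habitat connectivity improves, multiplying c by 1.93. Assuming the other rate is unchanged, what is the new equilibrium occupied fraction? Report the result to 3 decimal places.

0.543

Observed p* = 24/203 = 0.11823.
Balance c(1−p*) = e gives c = e/(1 − 0.11823) = 0.51/0.88177 = 0.57838.
New p* = 1 − e/c = 1 − 0.51000/1.11627 = 0.54312.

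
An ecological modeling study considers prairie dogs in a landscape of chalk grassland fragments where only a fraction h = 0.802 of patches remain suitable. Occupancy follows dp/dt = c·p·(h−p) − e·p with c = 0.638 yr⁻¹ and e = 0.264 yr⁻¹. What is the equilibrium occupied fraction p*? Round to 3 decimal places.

Setting dp/dt = 0 and dividing by p* gives c·(h−p*) = e.
So p* = h − e/c = 0.802 − 0.264/0.638 = 0.802 − 0.4138 = 0.3882.

0.388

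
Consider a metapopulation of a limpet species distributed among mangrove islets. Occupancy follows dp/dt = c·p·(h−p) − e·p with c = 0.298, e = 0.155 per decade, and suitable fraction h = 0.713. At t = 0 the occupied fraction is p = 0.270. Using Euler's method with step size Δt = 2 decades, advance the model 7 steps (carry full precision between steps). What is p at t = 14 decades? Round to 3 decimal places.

0.219

Update rule: p ← p + [c·p·(h−p) − e·p]·Δt with Δt = 2.
t = 2: p = 0.27000 + (-0.01241) = 0.25759
t = 4: p = 0.25759 + (-0.00994) = 0.24765
t = 6: p = 0.24765 + (-0.00809) = 0.23956
t = 8: p = 0.23956 + (-0.00667) = 0.23290
t = 10: p = 0.23290 + (-0.00556) = 0.22734
t = 12: p = 0.22734 + (-0.00467) = 0.22267
t = 14: p = 0.22267 + (-0.00396) = 0.21871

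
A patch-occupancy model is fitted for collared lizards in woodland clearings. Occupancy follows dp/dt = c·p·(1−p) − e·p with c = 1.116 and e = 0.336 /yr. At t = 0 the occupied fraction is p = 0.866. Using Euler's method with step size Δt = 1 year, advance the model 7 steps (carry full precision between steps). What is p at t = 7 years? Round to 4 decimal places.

0.6989

Update rule: p ← p + [c·p·(1−p) − e·p]·Δt with Δt = 1.
t = 1: p = 0.86600 + (-0.16147) = 0.70453
t = 2: p = 0.70453 + (-0.00441) = 0.70012
t = 3: p = 0.70012 + (-0.00094) = 0.69919
t = 4: p = 0.69919 + (-0.00020) = 0.69898
t = 5: p = 0.69898 + (-0.00004) = 0.69894
t = 6: p = 0.69894 + (-0.00001) = 0.69893
t = 7: p = 0.69893 + (-0.00000) = 0.69893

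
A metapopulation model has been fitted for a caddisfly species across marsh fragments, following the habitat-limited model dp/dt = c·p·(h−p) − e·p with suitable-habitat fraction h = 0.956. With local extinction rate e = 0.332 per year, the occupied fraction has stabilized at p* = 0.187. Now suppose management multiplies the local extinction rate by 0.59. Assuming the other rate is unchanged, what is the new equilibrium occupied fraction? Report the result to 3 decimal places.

0.502

Balance c(h−p*) = e gives c = e/(0.956 − 0.18700) = 0.332/0.76900 = 0.43173.
New p* = 0.956 − e/c = 0.956 − 0.19588/0.43173 = 0.50229.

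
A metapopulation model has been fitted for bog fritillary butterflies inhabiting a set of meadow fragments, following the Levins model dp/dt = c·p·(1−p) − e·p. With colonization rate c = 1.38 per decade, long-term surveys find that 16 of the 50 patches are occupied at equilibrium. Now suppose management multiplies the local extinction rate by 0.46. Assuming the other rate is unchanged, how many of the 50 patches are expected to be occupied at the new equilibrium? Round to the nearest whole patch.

34

Observed p* = 16/50 = 0.32000.
Balance c(1−p*) = e gives e = 1.38×(1 − 0.32000) = 0.93840.
New p* = 1 − e/c = 1 − 0.43166/1.38000 = 0.68720.
Expected occupied = 50 × 0.68720 = 34.36 ≈ 34.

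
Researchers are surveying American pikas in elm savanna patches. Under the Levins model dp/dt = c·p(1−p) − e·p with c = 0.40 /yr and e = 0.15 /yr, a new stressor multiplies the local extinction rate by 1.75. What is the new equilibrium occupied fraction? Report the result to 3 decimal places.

Before: p* = 1 − 0.15/0.40 = 0.6250.
After the change, c = 0.4, e = 0.2625, so p* = 1 − 0.2625/0.4 = 0.3438.

0.344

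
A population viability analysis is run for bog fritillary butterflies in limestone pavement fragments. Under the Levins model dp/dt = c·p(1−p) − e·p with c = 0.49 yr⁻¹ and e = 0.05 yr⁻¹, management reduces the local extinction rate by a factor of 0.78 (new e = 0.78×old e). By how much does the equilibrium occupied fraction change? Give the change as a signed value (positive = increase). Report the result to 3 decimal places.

0.022

Before: p* = 1 − 0.05/0.49 = 0.8980.
After the change, c = 0.49, e = 0.039, so p* = 1 − 0.039/0.49 = 0.9204.
Δp* = 0.9204 − 0.8980 = +0.0224.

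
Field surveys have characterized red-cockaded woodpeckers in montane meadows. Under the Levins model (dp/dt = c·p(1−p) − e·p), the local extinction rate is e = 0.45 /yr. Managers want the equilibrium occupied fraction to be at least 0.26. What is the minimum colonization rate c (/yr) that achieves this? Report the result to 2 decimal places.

p* = 1 − e/c ≥ 0.26 requires e/c ≤ 0.7400, i.e. c ≥ e/0.7400.
c_min = 0.45/0.7400 = 0.6081.

0.61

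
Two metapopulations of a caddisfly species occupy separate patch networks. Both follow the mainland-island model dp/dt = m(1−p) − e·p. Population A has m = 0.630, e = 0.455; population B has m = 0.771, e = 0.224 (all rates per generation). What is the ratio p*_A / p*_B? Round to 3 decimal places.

A: p*_A = m/(m+e) = 0.630/1.0850 = 0.5806.
B: p*_B = 0.771/0.9950 = 0.7749.
p*_A / p*_B = 0.5806/0.7749 = 0.7493.

0.749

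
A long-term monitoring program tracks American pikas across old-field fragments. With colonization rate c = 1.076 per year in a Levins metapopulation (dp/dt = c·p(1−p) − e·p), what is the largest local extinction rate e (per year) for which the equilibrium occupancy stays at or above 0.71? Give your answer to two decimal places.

0.31

1 − e/c ≥ 0.71 ⇒ e ≤ c(1 − 0.71) = 1.076 × 0.2900.
e_max = 0.3120.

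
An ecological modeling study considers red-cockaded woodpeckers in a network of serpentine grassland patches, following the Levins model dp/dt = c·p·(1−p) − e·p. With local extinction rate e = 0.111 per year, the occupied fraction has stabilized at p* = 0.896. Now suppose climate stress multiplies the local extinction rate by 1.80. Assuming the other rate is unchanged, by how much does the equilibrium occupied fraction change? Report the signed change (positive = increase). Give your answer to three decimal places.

-0.083

Balance c(1−p*) = e gives c = e/(1 − 0.89600) = 0.111/0.10400 = 1.06731.
New p* = 1 − e/c = 1 − 0.19980/1.06731 = 0.81280.
Δp* = 0.81280 − 0.89600 = -0.08320.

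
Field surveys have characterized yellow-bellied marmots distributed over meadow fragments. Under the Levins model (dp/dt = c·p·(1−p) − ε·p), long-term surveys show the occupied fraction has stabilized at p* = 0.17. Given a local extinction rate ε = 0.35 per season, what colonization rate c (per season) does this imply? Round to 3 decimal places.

0.422

At equilibrium c(1−p*) = ε, so c = ε/(1−p*).
c = 0.35/(1 − 0.17) = 0.35/0.8300 = 0.4217.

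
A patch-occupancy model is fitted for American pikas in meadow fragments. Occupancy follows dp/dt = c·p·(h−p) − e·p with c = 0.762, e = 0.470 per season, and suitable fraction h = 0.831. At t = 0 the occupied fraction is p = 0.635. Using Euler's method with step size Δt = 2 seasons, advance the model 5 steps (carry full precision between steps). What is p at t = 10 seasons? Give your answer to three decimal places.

0.217

Update rule: p ← p + [c·p·(h−p) − e·p]·Δt with Δt = 2.
p: 0.63500 → 0.22778  (Δp = -0.40722)
p: 0.22778 → 0.22306  (Δp = -0.00471)
p: 0.22306 → 0.22005  (Δp = -0.00301)
p: 0.22005 → 0.21809  (Δp = -0.00196)
p: 0.21809 → 0.21680  (Δp = -0.00129)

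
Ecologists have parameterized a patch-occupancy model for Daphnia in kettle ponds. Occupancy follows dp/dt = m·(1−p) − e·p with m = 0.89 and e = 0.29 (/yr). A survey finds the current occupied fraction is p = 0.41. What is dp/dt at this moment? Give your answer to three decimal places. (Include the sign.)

0.406

Colonization term: m·(1−p) = 0.89×0.5900 = 0.52510.
Extinction term: e·p = 0.11890.
dp/dt = 0.52510 − 0.11890 = 0.40620.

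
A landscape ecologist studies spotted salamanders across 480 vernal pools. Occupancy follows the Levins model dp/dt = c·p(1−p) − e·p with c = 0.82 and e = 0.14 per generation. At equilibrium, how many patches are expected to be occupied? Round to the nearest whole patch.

p* = 1 − e/c = 1 − 0.14/0.82 = 0.8293.
Expected occupied patches = N × p* = 480 × 0.8293 = 398.05 ≈ 398.

398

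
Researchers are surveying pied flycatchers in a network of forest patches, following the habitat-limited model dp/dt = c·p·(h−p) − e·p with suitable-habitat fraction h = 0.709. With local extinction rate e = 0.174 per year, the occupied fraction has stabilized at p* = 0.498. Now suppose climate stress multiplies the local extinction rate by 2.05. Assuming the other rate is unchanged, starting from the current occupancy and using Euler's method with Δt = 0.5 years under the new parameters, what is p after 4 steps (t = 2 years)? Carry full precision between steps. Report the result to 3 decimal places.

Balance c(h−p*) = e gives c = e/(0.709 − 0.49800) = 0.174/0.21100 = 0.82464.
Starting from p₀ = 0.49800; update p ← p + (dp/dt)·Δt with the new parameters.
  1  |  dp/dt·Δt = -0.045492  |  p_1 = 0.452508
  2  |  dp/dt·Δt = -0.032849  |  p_2 = 0.419659
  3  |  dp/dt·Δt = -0.024780  |  p_3 = 0.394879
  4  |  dp/dt·Δt = -0.019282  |  p_4 = 0.375597

0.376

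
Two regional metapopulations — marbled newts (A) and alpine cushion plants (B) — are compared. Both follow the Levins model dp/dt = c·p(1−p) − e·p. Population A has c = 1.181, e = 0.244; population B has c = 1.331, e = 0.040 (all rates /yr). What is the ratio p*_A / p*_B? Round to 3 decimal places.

A: p*_A = 1 − 0.244/1.181 = 0.7934.
B: p*_B = 1 − 0.040/1.331 = 0.9699.
p*_A / p*_B = 0.7934/0.9699 = 0.8180.

0.818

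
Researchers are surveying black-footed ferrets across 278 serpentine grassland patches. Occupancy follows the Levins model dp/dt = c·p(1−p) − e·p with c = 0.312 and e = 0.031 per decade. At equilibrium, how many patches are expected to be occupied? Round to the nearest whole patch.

250

p* = 1 − e/c = 1 − 0.031/0.312 = 0.9006.
Expected occupied patches = N × p* = 278 × 0.9006 = 250.38 ≈ 250.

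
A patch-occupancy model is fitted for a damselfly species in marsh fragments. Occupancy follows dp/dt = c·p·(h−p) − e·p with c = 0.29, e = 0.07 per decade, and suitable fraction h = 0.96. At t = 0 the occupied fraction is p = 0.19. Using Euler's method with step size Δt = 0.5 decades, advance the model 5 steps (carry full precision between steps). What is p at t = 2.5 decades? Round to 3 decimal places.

Update rule: p ← p + [c·p·(h−p) − e·p]·Δt with Δt = 0.5.
p: 0.19000 → 0.20456  (Δp = +0.01456)
p: 0.20456 → 0.21981  (Δp = +0.01525)
p: 0.21981 → 0.23571  (Δp = +0.01590)
p: 0.23571 → 0.25221  (Δp = +0.01650)
p: 0.25221 → 0.26927  (Δp = +0.01706)

0.269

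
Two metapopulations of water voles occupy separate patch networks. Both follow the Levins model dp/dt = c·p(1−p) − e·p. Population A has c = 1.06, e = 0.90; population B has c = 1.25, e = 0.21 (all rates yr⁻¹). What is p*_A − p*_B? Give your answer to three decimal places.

-0.681

A: p*_A = 1 − 0.90/1.06 = 0.1509.
B: p*_B = 1 − 0.21/1.25 = 0.8320.
p*_A − p*_B = 0.1509 − 0.8320 = -0.6811.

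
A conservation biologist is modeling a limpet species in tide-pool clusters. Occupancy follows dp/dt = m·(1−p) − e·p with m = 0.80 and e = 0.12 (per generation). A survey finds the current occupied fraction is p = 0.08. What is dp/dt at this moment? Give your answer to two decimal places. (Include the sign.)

Colonization term: m·(1−p) = 0.80×0.9200 = 0.73600.
Extinction term: e·p = 0.00960.
dp/dt = 0.73600 − 0.00960 = 0.72640.

0.73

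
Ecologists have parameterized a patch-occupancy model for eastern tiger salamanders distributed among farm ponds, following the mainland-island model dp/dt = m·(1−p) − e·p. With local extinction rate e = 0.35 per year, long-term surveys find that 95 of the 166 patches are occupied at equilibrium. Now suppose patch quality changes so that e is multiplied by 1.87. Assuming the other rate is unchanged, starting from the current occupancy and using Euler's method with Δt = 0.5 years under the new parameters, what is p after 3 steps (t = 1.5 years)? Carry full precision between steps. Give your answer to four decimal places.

Observed p* = 95/166 = 0.57229.
Balance m(1−p*) = e·p* gives m = e·p*/(1−p*) = 0.35×0.57229/0.42771 = 0.46831.
Starting from p₀ = 0.57229; update p ← p + (dp/dt)·Δt with the new parameters.
t = 0.5: p = 0.57229 + (-0.08713) = 0.48516
t = 1: p = 0.48516 + (-0.03822) = 0.44694
t = 1.5: p = 0.44694 + (-0.01676) = 0.43018

0.4302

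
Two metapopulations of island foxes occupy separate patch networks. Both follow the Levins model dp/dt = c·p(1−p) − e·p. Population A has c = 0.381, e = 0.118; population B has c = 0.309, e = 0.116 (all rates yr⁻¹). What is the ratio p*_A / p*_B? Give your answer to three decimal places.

A: p*_A = 1 − 0.118/0.381 = 0.6903.
B: p*_B = 1 − 0.116/0.309 = 0.6246.
p*_A / p*_B = 0.6903/0.6246 = 1.1052.

1.105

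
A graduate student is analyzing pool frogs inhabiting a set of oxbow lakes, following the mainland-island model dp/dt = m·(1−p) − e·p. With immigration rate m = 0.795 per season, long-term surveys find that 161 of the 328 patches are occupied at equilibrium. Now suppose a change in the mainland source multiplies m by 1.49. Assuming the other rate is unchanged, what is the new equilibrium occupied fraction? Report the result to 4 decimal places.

0.5896

Observed p* = 161/328 = 0.49085.
Balance m(1−p*) = e·p* gives e = m(1−p*)/p* = 0.795×0.50915/0.49085 = 0.82464.
New p* = m/(m+e) = 1.18455/(1.18455+0.82464) = 0.58957.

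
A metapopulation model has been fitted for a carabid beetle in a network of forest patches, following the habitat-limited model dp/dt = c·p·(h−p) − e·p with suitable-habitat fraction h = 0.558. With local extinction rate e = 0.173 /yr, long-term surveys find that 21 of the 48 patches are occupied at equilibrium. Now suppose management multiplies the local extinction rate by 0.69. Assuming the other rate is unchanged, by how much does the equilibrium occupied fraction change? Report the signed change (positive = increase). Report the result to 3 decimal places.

0.037

Observed p* = 21/48 = 0.43750.
Balance c(h−p*) = e gives c = e/(0.558 − 0.43750) = 0.173/0.12050 = 1.43568.
New p* = 0.558 − e/c = 0.558 − 0.11937/1.43568 = 0.47485.
Δp* = 0.47485 − 0.43750 = +0.03735.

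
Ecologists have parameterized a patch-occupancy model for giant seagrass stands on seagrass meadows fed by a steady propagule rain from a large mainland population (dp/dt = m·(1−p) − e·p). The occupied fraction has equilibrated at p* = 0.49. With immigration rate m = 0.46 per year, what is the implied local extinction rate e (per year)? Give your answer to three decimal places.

0.479

At equilibrium m(1−p*) = e·p*, so e = m(1−p*)/p*.
e = 0.46 × 0.5100 / 0.49 = 0.4788.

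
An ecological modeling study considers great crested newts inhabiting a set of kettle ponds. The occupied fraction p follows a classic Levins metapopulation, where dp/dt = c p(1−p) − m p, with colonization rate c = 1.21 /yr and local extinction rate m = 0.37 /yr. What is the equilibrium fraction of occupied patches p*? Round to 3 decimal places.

At equilibrium, colonization balances extinction: c·p*·(1−p*) = m·p*.
So p* = 1 − m/c = 1 − 0.37/1.21 = 1 − 0.3058 = 0.6942.

0.694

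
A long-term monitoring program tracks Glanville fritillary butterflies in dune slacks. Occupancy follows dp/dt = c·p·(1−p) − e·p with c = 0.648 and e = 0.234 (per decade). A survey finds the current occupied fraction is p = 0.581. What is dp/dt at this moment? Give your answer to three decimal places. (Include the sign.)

Colonization term: c·p·(1−p) = 0.648×0.581×0.4190 = 0.15775.
Extinction term: e·p = 0.13595.
dp/dt = 0.15775 − 0.13595 = 0.02179.

0.022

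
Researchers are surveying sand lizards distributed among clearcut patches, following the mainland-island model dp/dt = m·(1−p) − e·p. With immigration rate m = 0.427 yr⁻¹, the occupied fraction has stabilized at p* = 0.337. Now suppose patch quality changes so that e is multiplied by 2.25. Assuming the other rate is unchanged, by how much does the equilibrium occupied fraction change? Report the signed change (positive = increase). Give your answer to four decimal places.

-0.1527

Balance m(1−p*) = e·p* gives e = m(1−p*)/p* = 0.427×0.66300/0.33700 = 0.84006.
New p* = m/(m+e) = 0.42700/(0.42700+1.89014) = 0.18428.
Δp* = 0.18428 − 0.33700 = -0.15272.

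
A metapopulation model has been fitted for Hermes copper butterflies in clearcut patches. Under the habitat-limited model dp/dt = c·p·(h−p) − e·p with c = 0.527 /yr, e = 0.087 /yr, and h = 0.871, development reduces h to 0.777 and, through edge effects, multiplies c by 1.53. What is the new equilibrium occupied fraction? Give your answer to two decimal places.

Before: p* = h − e/c = 0.871 − 0.087/0.527 = 0.871 − 0.1651 = 0.7059.
After: c = 0.80631, e = 0.087, h = 0.777; p* = 0.777 − 0.087/0.80631 = 0.6691.

0.67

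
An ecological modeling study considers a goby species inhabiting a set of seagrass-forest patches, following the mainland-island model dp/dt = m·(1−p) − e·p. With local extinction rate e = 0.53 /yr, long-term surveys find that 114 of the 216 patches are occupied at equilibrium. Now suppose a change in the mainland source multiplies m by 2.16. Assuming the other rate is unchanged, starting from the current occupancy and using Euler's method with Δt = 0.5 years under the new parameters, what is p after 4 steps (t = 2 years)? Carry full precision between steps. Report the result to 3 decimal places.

0.707

Observed p* = 114/216 = 0.52778.
Balance m(1−p*) = e·p* gives m = e·p*/(1−p*) = 0.53×0.52778/0.47222 = 0.59235.
Starting from p₀ = 0.52778; update p ← p + (dp/dt)·Δt with the new parameters.
t = 0.5: p = 0.52778 + (+0.16224) = 0.69002
t = 1: p = 0.69002 + (+0.01545) = 0.70547
t = 1.5: p = 0.70547 + (+0.00147) = 0.70694
t = 2: p = 0.70694 + (+0.00014) = 0.70708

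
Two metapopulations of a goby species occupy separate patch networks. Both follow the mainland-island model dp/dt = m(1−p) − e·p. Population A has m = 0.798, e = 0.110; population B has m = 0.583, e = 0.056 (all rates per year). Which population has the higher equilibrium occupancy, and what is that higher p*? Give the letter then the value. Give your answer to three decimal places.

B, 0.912

A: p*_A = m/(m+e) = 0.798/0.9080 = 0.8789.
B: p*_B = 0.583/0.6390 = 0.9124.
B is higher at 0.9124.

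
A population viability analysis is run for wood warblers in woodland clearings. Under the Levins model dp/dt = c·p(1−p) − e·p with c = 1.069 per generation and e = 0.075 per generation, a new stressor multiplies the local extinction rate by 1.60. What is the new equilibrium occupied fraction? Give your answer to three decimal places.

Before: p* = 1 − 0.075/1.069 = 0.9298.
After the change, c = 1.069, e = 0.12, so p* = 1 − 0.12/1.069 = 0.8877.

0.888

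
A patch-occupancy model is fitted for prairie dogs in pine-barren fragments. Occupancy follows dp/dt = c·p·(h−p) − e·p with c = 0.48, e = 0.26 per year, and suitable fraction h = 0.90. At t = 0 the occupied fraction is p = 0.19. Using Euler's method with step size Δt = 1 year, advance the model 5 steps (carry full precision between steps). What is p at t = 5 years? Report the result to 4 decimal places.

Update rule: p ← p + [c·p·(h−p) − e·p]·Δt with Δt = 1.
step 1: Δp = +0.01535, p = 0.20535
step 2: Δp = +0.01508, p = 0.22043
step 3: Δp = +0.01459, p = 0.23502
step 4: Δp = +0.01391, p = 0.24893
step 5: Δp = +0.01307, p = 0.26201

0.2620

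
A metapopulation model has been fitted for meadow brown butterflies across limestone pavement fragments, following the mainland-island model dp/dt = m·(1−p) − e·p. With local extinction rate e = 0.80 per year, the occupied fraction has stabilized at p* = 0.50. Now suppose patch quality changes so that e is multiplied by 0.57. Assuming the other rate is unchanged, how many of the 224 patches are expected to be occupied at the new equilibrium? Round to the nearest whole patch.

Balance m(1−p*) = e·p* gives m = e·p*/(1−p*) = 0.80×0.50000/0.50000 = 0.80000.
New p* = m/(m+e) = 0.80000/(0.80000+0.45600) = 0.63694.
Expected occupied = 224 × 0.63694 = 142.67 ≈ 143.

143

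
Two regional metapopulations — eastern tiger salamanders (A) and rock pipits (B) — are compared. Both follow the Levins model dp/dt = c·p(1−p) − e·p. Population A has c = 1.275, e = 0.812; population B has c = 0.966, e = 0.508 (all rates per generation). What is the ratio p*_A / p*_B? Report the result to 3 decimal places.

A: p*_A = 1 − 0.812/1.275 = 0.3631.
B: p*_B = 1 − 0.508/0.966 = 0.4741.
p*_A / p*_B = 0.3631/0.4741 = 0.7659.

0.766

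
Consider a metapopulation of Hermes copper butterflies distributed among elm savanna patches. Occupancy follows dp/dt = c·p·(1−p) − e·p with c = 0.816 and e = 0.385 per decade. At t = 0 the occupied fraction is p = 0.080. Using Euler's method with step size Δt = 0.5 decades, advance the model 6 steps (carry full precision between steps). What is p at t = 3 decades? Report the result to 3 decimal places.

Update rule: p ← p + [c·p·(1−p) − e·p]·Δt with Δt = 0.5.
t = 0.5: p = 0.08000 + (+0.01463) = 0.09463
t = 1: p = 0.09463 + (+0.01674) = 0.11137
t = 1.5: p = 0.11137 + (+0.01894) = 0.13031
t = 2: p = 0.13031 + (+0.02115) = 0.15146
t = 2.5: p = 0.15146 + (+0.02328) = 0.17474
t = 3: p = 0.17474 + (+0.02520) = 0.19994

0.200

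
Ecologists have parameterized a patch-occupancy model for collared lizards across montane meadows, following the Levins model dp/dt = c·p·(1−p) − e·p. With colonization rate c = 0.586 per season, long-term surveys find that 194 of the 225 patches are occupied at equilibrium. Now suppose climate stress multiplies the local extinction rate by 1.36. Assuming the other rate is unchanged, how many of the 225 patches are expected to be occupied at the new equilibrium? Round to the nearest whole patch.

183

Observed p* = 194/225 = 0.86222.
Balance c(1−p*) = e gives e = 0.586×(1 − 0.86222) = 0.08074.
New p* = 1 − e/c = 1 − 0.10981/0.58600 = 0.81261.
Expected occupied = 225 × 0.81261 = 182.84 ≈ 183.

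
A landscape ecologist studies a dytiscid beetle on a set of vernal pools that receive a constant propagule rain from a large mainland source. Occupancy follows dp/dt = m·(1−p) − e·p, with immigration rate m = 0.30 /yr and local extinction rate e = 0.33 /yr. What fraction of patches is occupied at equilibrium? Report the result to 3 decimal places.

0.476

Setting dp/dt = 0: m − m·p* = e·p*, so m = (m+e)·p*.
p* = m/(m+e) = 0.30/(0.30+0.33) = 0.30/0.6300 = 0.4762.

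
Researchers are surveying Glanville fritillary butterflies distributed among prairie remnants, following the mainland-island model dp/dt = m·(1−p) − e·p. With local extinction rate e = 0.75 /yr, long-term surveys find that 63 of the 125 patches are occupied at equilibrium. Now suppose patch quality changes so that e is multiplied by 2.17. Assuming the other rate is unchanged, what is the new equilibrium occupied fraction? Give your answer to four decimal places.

Observed p* = 63/125 = 0.50400.
Balance m(1−p*) = e·p* gives m = e·p*/(1−p*) = 0.75×0.50400/0.49600 = 0.76210.
New p* = m/(m+e) = 0.76210/(0.76210+1.62750) = 0.31892.

0.3189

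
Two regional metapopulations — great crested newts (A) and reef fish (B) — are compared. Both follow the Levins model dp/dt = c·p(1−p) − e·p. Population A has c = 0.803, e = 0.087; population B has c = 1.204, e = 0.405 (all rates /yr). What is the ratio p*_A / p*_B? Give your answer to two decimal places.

1.34

A: p*_A = 1 − 0.087/0.803 = 0.8917.
B: p*_B = 1 − 0.405/1.204 = 0.6636.
p*_A / p*_B = 0.8917/0.6636 = 1.3436.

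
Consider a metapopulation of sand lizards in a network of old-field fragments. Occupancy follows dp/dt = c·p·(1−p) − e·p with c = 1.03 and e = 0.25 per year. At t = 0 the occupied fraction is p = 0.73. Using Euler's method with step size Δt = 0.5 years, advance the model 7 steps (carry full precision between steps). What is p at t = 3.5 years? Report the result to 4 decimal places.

Update rule: p ← p + [c·p·(1−p) − e·p]·Δt with Δt = 0.5.
  1  |  dp/dt·Δt = +0.010257  |  p_1 = 0.740256
  2  |  dp/dt·Δt = +0.006490  |  p_2 = 0.746747
  3  |  dp/dt·Δt = +0.004051  |  p_3 = 0.750798
  4  |  dp/dt·Δt = +0.002507  |  p_4 = 0.753305
  5  |  dp/dt·Δt = +0.001543  |  p_5 = 0.754848
  6  |  dp/dt·Δt = +0.000946  |  p_6 = 0.755794
  7  |  dp/dt·Δt = +0.000579  |  p_7 = 0.756373

0.7564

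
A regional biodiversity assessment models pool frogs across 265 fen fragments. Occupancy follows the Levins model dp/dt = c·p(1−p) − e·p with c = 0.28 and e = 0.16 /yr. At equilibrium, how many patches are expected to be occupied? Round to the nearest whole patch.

114

p* = 1 − e/c = 1 − 0.16/0.28 = 0.4286.
Expected occupied patches = N × p* = 265 × 0.4286 = 113.57 ≈ 114.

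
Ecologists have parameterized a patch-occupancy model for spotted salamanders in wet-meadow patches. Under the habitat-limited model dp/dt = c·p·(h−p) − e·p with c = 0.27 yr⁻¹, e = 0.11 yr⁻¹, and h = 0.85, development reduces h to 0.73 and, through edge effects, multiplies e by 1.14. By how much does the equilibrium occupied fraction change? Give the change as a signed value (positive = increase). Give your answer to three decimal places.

Before: p* = h − e/c = 0.85 − 0.11/0.27 = 0.85 − 0.4074 = 0.4426.
After: c = 0.27, e = 0.1254, h = 0.73; p* = 0.73 − 0.1254/0.27 = 0.2656.
Δp* = 0.2656 − 0.4426 = -0.1770.

-0.177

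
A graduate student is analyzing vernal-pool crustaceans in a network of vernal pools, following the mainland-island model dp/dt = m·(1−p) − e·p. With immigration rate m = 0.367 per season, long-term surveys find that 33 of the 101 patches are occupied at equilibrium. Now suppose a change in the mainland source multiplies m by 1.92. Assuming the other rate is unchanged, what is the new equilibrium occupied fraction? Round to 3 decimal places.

Observed p* = 33/101 = 0.32673.
Balance m(1−p*) = e·p* gives e = m(1−p*)/p* = 0.367×0.67327/0.32673 = 0.75625.
New p* = m/(m+e) = 0.70464/(0.70464+0.75625) = 0.48234.

0.482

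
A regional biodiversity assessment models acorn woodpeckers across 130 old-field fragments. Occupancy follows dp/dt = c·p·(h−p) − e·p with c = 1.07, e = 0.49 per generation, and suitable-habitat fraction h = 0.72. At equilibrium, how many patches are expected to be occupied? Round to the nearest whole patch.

p* = h − e/c = 0.72 − 0.4579 = 0.2621.
Expected occupied patches = N × p* = 130 × 0.2621 = 34.07 ≈ 34.

34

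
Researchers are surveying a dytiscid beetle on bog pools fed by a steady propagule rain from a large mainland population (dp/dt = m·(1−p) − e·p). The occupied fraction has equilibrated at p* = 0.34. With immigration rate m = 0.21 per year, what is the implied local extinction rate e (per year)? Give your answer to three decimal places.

0.408

At equilibrium m(1−p*) = e·p*, so e = m(1−p*)/p*.
e = 0.21 × 0.6600 / 0.34 = 0.4076.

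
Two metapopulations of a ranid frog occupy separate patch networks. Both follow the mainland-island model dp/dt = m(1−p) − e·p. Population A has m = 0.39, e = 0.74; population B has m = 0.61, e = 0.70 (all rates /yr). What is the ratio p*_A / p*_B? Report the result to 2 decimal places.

A: p*_A = m/(m+e) = 0.39/1.1300 = 0.3451.
B: p*_B = 0.61/1.3100 = 0.4656.
p*_A / p*_B = 0.3451/0.4656 = 0.7412.

0.74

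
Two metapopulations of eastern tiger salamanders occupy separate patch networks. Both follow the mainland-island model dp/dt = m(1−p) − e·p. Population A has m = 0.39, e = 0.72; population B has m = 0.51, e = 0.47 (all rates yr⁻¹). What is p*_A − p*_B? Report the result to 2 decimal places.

-0.17

A: p*_A = m/(m+e) = 0.39/1.1100 = 0.3514.
B: p*_B = 0.51/0.9800 = 0.5204.
p*_A − p*_B = 0.3514 − 0.5204 = -0.1691.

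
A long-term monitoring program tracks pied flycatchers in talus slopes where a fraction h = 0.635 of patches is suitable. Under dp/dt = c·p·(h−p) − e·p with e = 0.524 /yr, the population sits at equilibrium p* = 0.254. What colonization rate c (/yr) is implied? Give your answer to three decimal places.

At equilibrium c(h−p*) = e, so c = e/(h−p*).
c = 0.524/(0.635 − 0.254) = 0.524/0.3810 = 1.3753.

1.375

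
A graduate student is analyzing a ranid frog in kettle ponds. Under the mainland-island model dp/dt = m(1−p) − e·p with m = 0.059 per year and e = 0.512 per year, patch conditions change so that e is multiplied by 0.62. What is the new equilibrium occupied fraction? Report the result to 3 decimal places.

Before: p* = 0.059/(0.059+0.512) = 0.1033.
After: m = 0.059, e = 0.31744; p* = 0.059/0.3764 = 0.1567.

0.157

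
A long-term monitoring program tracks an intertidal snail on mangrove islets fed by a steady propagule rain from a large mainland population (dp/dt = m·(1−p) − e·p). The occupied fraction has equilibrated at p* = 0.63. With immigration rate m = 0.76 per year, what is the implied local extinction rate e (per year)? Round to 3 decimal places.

0.446

At equilibrium m(1−p*) = e·p*, so e = m(1−p*)/p*.
e = 0.76 × 0.3700 / 0.63 = 0.4463.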